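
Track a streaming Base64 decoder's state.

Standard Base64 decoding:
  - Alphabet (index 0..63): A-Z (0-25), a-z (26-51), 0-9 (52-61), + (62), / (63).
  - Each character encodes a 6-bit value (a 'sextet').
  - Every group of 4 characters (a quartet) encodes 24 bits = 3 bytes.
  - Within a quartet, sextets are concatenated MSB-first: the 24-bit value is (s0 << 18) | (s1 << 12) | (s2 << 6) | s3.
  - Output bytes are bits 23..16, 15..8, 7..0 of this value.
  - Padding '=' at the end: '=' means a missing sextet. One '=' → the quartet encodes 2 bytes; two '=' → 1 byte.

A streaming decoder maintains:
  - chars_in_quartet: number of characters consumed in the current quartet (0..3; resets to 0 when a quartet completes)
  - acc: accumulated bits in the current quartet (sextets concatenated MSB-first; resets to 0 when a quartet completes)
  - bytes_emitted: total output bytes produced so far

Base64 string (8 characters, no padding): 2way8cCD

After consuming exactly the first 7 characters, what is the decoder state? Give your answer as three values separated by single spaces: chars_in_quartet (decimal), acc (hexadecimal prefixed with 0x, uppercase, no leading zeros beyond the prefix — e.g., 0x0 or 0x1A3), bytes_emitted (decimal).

After char 0 ('2'=54): chars_in_quartet=1 acc=0x36 bytes_emitted=0
After char 1 ('w'=48): chars_in_quartet=2 acc=0xDB0 bytes_emitted=0
After char 2 ('a'=26): chars_in_quartet=3 acc=0x36C1A bytes_emitted=0
After char 3 ('y'=50): chars_in_quartet=4 acc=0xDB06B2 -> emit DB 06 B2, reset; bytes_emitted=3
After char 4 ('8'=60): chars_in_quartet=1 acc=0x3C bytes_emitted=3
After char 5 ('c'=28): chars_in_quartet=2 acc=0xF1C bytes_emitted=3
After char 6 ('C'=2): chars_in_quartet=3 acc=0x3C702 bytes_emitted=3

Answer: 3 0x3C702 3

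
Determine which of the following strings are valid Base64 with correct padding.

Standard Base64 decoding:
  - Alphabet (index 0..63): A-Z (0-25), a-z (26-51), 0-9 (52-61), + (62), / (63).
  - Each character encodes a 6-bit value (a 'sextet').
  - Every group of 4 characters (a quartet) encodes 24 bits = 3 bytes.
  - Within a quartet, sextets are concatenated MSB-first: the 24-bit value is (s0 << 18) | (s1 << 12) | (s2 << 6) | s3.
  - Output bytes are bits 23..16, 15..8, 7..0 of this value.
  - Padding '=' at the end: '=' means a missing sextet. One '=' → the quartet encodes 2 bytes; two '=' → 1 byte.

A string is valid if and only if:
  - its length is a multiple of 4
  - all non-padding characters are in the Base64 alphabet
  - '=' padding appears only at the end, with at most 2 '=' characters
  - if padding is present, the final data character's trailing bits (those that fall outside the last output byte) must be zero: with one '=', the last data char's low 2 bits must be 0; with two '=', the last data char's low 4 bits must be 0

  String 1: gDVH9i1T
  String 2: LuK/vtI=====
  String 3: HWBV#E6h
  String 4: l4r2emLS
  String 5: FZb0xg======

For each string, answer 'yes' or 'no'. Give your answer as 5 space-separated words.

String 1: 'gDVH9i1T' → valid
String 2: 'LuK/vtI=====' → invalid (5 pad chars (max 2))
String 3: 'HWBV#E6h' → invalid (bad char(s): ['#'])
String 4: 'l4r2emLS' → valid
String 5: 'FZb0xg======' → invalid (6 pad chars (max 2))

Answer: yes no no yes no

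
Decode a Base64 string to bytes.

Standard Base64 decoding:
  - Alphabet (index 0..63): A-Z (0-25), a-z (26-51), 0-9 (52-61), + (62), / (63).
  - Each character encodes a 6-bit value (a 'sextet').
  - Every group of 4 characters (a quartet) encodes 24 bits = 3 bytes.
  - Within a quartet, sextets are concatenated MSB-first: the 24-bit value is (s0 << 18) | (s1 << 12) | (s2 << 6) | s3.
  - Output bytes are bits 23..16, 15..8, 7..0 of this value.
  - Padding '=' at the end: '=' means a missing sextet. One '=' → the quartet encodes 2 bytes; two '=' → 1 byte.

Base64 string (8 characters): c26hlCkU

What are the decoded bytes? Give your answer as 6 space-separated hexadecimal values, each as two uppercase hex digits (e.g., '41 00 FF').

Answer: 73 6E A1 94 29 14

Derivation:
After char 0 ('c'=28): chars_in_quartet=1 acc=0x1C bytes_emitted=0
After char 1 ('2'=54): chars_in_quartet=2 acc=0x736 bytes_emitted=0
After char 2 ('6'=58): chars_in_quartet=3 acc=0x1CDBA bytes_emitted=0
After char 3 ('h'=33): chars_in_quartet=4 acc=0x736EA1 -> emit 73 6E A1, reset; bytes_emitted=3
After char 4 ('l'=37): chars_in_quartet=1 acc=0x25 bytes_emitted=3
After char 5 ('C'=2): chars_in_quartet=2 acc=0x942 bytes_emitted=3
After char 6 ('k'=36): chars_in_quartet=3 acc=0x250A4 bytes_emitted=3
After char 7 ('U'=20): chars_in_quartet=4 acc=0x942914 -> emit 94 29 14, reset; bytes_emitted=6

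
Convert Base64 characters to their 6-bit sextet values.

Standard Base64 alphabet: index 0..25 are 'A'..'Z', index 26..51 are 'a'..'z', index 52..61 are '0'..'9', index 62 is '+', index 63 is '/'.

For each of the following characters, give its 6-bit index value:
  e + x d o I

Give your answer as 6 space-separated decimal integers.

'e': a..z range, 26 + ord('e') − ord('a') = 30
'+': index 62
'x': a..z range, 26 + ord('x') − ord('a') = 49
'd': a..z range, 26 + ord('d') − ord('a') = 29
'o': a..z range, 26 + ord('o') − ord('a') = 40
'I': A..Z range, ord('I') − ord('A') = 8

Answer: 30 62 49 29 40 8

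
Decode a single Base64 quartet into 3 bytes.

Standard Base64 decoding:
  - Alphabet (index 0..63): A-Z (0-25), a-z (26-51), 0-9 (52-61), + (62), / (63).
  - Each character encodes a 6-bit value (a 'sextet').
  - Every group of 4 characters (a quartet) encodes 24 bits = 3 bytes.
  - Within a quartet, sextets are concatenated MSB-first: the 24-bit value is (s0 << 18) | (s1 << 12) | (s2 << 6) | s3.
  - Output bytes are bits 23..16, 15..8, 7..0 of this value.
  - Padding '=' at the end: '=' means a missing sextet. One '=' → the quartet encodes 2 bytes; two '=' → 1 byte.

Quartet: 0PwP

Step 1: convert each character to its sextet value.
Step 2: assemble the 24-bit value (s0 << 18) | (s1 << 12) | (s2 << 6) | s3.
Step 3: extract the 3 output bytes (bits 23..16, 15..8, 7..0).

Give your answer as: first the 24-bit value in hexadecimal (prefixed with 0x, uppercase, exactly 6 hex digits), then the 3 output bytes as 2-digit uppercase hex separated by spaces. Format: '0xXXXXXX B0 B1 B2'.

Sextets: 0=52, P=15, w=48, P=15
24-bit: (52<<18) | (15<<12) | (48<<6) | 15
      = 0xD00000 | 0x00F000 | 0x000C00 | 0x00000F
      = 0xD0FC0F
Bytes: (v>>16)&0xFF=D0, (v>>8)&0xFF=FC, v&0xFF=0F

Answer: 0xD0FC0F D0 FC 0F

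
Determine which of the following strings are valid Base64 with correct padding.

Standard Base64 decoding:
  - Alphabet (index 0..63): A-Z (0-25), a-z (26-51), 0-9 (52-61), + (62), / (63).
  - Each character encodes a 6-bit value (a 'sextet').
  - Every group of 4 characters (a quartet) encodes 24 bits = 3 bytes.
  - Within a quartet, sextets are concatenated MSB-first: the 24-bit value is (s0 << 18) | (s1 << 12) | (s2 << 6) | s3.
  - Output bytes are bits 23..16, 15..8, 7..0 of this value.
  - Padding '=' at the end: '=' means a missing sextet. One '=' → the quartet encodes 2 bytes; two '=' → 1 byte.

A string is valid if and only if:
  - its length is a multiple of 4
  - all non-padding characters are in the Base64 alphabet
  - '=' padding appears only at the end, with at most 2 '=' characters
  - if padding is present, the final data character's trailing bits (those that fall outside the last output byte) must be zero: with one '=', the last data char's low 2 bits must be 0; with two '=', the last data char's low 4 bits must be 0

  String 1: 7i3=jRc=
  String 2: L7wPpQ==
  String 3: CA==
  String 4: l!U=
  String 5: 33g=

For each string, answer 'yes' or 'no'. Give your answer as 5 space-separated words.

String 1: '7i3=jRc=' → invalid (bad char(s): ['=']; '=' in middle)
String 2: 'L7wPpQ==' → valid
String 3: 'CA==' → valid
String 4: 'l!U=' → invalid (bad char(s): ['!'])
String 5: '33g=' → valid

Answer: no yes yes no yes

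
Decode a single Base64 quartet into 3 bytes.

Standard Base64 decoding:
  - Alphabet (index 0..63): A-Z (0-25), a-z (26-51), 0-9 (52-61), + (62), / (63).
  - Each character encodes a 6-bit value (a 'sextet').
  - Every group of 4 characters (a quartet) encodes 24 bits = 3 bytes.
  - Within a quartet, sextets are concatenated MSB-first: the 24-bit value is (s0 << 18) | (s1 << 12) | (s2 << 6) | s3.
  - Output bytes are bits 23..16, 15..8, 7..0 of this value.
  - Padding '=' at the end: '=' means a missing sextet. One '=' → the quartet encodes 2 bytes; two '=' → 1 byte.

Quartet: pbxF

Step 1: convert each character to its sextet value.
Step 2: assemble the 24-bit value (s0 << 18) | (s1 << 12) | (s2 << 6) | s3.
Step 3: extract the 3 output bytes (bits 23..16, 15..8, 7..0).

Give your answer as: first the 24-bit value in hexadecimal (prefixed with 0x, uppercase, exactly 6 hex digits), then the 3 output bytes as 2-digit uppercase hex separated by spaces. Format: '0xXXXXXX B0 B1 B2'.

Answer: 0xA5BC45 A5 BC 45

Derivation:
Sextets: p=41, b=27, x=49, F=5
24-bit: (41<<18) | (27<<12) | (49<<6) | 5
      = 0xA40000 | 0x01B000 | 0x000C40 | 0x000005
      = 0xA5BC45
Bytes: (v>>16)&0xFF=A5, (v>>8)&0xFF=BC, v&0xFF=45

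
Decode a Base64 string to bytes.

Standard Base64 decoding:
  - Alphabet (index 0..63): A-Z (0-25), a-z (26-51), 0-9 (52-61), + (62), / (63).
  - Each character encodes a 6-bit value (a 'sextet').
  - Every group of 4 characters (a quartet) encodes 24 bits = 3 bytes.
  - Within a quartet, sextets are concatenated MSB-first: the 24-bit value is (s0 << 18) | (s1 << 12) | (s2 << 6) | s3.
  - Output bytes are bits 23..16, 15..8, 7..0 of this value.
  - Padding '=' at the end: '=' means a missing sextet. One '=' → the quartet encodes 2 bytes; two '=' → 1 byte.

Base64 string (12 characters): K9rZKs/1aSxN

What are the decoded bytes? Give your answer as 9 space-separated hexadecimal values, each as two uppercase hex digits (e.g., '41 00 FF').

After char 0 ('K'=10): chars_in_quartet=1 acc=0xA bytes_emitted=0
After char 1 ('9'=61): chars_in_quartet=2 acc=0x2BD bytes_emitted=0
After char 2 ('r'=43): chars_in_quartet=3 acc=0xAF6B bytes_emitted=0
After char 3 ('Z'=25): chars_in_quartet=4 acc=0x2BDAD9 -> emit 2B DA D9, reset; bytes_emitted=3
After char 4 ('K'=10): chars_in_quartet=1 acc=0xA bytes_emitted=3
After char 5 ('s'=44): chars_in_quartet=2 acc=0x2AC bytes_emitted=3
After char 6 ('/'=63): chars_in_quartet=3 acc=0xAB3F bytes_emitted=3
After char 7 ('1'=53): chars_in_quartet=4 acc=0x2ACFF5 -> emit 2A CF F5, reset; bytes_emitted=6
After char 8 ('a'=26): chars_in_quartet=1 acc=0x1A bytes_emitted=6
After char 9 ('S'=18): chars_in_quartet=2 acc=0x692 bytes_emitted=6
After char 10 ('x'=49): chars_in_quartet=3 acc=0x1A4B1 bytes_emitted=6
After char 11 ('N'=13): chars_in_quartet=4 acc=0x692C4D -> emit 69 2C 4D, reset; bytes_emitted=9

Answer: 2B DA D9 2A CF F5 69 2C 4D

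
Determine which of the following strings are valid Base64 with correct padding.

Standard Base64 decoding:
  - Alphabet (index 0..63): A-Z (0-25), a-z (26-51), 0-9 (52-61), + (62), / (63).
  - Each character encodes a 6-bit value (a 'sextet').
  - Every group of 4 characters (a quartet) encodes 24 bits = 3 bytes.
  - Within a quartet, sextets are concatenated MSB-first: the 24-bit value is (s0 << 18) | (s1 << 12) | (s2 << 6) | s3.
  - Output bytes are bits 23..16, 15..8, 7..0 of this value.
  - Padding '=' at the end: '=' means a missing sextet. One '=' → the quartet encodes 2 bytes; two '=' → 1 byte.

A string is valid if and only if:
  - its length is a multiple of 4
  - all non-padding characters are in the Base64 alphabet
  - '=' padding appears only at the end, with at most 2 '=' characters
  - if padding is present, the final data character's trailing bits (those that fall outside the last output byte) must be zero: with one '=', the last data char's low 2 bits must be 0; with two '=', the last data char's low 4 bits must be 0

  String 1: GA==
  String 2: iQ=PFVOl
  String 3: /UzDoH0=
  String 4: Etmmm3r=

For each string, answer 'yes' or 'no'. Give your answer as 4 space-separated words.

Answer: yes no yes no

Derivation:
String 1: 'GA==' → valid
String 2: 'iQ=PFVOl' → invalid (bad char(s): ['=']; '=' in middle)
String 3: '/UzDoH0=' → valid
String 4: 'Etmmm3r=' → invalid (bad trailing bits)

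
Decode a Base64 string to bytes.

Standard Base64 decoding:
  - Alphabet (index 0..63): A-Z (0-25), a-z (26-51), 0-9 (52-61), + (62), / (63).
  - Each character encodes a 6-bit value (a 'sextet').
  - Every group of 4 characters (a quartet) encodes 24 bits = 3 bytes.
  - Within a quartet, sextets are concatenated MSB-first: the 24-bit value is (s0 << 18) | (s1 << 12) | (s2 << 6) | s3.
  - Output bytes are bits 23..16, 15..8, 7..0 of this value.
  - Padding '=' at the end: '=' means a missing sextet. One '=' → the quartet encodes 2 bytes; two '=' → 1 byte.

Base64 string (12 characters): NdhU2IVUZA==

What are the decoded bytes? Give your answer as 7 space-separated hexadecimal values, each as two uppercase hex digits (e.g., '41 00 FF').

Answer: 35 D8 54 D8 85 54 64

Derivation:
After char 0 ('N'=13): chars_in_quartet=1 acc=0xD bytes_emitted=0
After char 1 ('d'=29): chars_in_quartet=2 acc=0x35D bytes_emitted=0
After char 2 ('h'=33): chars_in_quartet=3 acc=0xD761 bytes_emitted=0
After char 3 ('U'=20): chars_in_quartet=4 acc=0x35D854 -> emit 35 D8 54, reset; bytes_emitted=3
After char 4 ('2'=54): chars_in_quartet=1 acc=0x36 bytes_emitted=3
After char 5 ('I'=8): chars_in_quartet=2 acc=0xD88 bytes_emitted=3
After char 6 ('V'=21): chars_in_quartet=3 acc=0x36215 bytes_emitted=3
After char 7 ('U'=20): chars_in_quartet=4 acc=0xD88554 -> emit D8 85 54, reset; bytes_emitted=6
After char 8 ('Z'=25): chars_in_quartet=1 acc=0x19 bytes_emitted=6
After char 9 ('A'=0): chars_in_quartet=2 acc=0x640 bytes_emitted=6
Padding '==': partial quartet acc=0x640 -> emit 64; bytes_emitted=7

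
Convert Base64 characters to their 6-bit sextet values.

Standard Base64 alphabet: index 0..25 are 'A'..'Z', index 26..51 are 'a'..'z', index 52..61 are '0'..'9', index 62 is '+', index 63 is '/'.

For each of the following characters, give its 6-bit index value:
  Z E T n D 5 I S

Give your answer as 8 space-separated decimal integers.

Answer: 25 4 19 39 3 57 8 18

Derivation:
'Z': A..Z range, ord('Z') − ord('A') = 25
'E': A..Z range, ord('E') − ord('A') = 4
'T': A..Z range, ord('T') − ord('A') = 19
'n': a..z range, 26 + ord('n') − ord('a') = 39
'D': A..Z range, ord('D') − ord('A') = 3
'5': 0..9 range, 52 + ord('5') − ord('0') = 57
'I': A..Z range, ord('I') − ord('A') = 8
'S': A..Z range, ord('S') − ord('A') = 18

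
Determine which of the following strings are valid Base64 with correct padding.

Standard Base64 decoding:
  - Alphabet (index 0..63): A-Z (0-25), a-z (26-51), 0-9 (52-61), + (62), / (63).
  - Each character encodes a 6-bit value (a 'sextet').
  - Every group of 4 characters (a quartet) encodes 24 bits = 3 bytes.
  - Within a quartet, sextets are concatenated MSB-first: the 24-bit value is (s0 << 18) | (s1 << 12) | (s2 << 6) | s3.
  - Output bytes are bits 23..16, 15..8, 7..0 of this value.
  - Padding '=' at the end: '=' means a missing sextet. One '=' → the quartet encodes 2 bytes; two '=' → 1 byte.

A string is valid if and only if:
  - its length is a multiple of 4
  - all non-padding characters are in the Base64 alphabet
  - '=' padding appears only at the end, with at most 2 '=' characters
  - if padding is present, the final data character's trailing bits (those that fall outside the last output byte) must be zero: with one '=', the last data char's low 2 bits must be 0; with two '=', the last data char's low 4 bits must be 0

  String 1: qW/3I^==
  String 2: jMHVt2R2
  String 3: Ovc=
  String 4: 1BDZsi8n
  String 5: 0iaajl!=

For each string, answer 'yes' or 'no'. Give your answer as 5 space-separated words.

String 1: 'qW/3I^==' → invalid (bad char(s): ['^'])
String 2: 'jMHVt2R2' → valid
String 3: 'Ovc=' → valid
String 4: '1BDZsi8n' → valid
String 5: '0iaajl!=' → invalid (bad char(s): ['!'])

Answer: no yes yes yes no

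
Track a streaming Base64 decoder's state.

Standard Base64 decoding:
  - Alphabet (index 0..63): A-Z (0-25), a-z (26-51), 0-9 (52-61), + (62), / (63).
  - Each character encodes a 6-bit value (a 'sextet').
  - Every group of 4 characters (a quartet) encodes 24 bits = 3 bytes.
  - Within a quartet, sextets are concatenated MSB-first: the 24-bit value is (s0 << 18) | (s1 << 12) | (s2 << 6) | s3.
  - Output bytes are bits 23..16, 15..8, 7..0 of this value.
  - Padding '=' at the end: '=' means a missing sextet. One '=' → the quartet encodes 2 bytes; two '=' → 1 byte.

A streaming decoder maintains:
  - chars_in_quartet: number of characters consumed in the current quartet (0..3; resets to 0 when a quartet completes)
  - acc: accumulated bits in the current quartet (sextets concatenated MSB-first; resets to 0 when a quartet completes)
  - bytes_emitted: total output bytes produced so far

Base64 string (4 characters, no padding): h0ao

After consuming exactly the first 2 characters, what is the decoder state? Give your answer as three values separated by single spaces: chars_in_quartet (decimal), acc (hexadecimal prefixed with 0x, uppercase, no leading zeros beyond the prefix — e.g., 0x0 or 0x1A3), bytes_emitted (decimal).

After char 0 ('h'=33): chars_in_quartet=1 acc=0x21 bytes_emitted=0
After char 1 ('0'=52): chars_in_quartet=2 acc=0x874 bytes_emitted=0

Answer: 2 0x874 0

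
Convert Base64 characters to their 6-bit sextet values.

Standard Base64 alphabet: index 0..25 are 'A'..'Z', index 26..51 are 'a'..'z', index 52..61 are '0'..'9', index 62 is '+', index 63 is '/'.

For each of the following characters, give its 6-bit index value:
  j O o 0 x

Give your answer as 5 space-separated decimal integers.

'j': a..z range, 26 + ord('j') − ord('a') = 35
'O': A..Z range, ord('O') − ord('A') = 14
'o': a..z range, 26 + ord('o') − ord('a') = 40
'0': 0..9 range, 52 + ord('0') − ord('0') = 52
'x': a..z range, 26 + ord('x') − ord('a') = 49

Answer: 35 14 40 52 49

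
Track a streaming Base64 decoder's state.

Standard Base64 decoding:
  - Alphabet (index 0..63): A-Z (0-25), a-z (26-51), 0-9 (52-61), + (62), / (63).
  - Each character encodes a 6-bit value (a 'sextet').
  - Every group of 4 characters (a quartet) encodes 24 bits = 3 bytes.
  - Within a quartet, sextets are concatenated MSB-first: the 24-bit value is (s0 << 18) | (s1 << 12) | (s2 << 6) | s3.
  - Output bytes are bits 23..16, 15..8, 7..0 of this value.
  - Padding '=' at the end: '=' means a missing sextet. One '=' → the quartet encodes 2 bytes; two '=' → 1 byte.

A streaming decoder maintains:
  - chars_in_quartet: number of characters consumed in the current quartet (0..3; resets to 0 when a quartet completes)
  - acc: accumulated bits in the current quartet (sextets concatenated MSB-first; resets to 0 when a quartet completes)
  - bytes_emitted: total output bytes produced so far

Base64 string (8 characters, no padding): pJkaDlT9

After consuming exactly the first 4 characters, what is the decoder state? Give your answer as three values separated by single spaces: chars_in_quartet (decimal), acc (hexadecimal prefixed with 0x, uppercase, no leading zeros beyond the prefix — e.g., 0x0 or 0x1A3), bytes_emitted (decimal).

Answer: 0 0x0 3

Derivation:
After char 0 ('p'=41): chars_in_quartet=1 acc=0x29 bytes_emitted=0
After char 1 ('J'=9): chars_in_quartet=2 acc=0xA49 bytes_emitted=0
After char 2 ('k'=36): chars_in_quartet=3 acc=0x29264 bytes_emitted=0
After char 3 ('a'=26): chars_in_quartet=4 acc=0xA4991A -> emit A4 99 1A, reset; bytes_emitted=3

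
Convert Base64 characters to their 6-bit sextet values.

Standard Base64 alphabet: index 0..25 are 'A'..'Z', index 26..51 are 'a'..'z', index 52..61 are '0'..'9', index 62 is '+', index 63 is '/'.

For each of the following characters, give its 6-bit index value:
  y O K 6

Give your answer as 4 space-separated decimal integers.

Answer: 50 14 10 58

Derivation:
'y': a..z range, 26 + ord('y') − ord('a') = 50
'O': A..Z range, ord('O') − ord('A') = 14
'K': A..Z range, ord('K') − ord('A') = 10
'6': 0..9 range, 52 + ord('6') − ord('0') = 58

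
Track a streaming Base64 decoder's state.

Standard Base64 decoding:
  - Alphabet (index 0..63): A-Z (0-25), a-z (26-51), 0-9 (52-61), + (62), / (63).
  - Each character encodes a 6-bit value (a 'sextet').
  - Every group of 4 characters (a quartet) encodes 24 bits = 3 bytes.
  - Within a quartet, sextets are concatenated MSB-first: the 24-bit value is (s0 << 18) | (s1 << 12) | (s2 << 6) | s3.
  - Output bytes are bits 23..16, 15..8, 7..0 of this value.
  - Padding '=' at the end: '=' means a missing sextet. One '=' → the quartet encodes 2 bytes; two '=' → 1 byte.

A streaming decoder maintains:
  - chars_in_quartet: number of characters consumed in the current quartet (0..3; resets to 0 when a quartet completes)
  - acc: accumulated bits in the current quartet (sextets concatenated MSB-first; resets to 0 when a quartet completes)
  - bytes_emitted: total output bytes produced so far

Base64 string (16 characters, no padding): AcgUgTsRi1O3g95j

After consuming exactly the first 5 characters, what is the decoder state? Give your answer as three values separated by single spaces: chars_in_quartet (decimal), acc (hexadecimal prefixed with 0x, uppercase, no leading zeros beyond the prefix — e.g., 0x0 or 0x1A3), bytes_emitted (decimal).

Answer: 1 0x20 3

Derivation:
After char 0 ('A'=0): chars_in_quartet=1 acc=0x0 bytes_emitted=0
After char 1 ('c'=28): chars_in_quartet=2 acc=0x1C bytes_emitted=0
After char 2 ('g'=32): chars_in_quartet=3 acc=0x720 bytes_emitted=0
After char 3 ('U'=20): chars_in_quartet=4 acc=0x1C814 -> emit 01 C8 14, reset; bytes_emitted=3
After char 4 ('g'=32): chars_in_quartet=1 acc=0x20 bytes_emitted=3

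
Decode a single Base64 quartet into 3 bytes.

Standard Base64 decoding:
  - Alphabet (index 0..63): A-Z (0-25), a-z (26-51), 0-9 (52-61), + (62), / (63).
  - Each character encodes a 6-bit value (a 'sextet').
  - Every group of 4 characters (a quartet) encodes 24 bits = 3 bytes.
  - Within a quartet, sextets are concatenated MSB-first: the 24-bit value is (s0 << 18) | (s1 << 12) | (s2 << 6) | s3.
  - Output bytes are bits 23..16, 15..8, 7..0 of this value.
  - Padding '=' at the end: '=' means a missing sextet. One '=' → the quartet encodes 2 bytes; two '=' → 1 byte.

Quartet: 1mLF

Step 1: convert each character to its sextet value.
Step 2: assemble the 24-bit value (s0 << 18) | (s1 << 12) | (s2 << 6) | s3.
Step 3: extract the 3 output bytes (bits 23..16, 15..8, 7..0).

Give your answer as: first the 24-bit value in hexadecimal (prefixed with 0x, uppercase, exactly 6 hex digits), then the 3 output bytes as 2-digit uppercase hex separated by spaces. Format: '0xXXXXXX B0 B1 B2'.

Sextets: 1=53, m=38, L=11, F=5
24-bit: (53<<18) | (38<<12) | (11<<6) | 5
      = 0xD40000 | 0x026000 | 0x0002C0 | 0x000005
      = 0xD662C5
Bytes: (v>>16)&0xFF=D6, (v>>8)&0xFF=62, v&0xFF=C5

Answer: 0xD662C5 D6 62 C5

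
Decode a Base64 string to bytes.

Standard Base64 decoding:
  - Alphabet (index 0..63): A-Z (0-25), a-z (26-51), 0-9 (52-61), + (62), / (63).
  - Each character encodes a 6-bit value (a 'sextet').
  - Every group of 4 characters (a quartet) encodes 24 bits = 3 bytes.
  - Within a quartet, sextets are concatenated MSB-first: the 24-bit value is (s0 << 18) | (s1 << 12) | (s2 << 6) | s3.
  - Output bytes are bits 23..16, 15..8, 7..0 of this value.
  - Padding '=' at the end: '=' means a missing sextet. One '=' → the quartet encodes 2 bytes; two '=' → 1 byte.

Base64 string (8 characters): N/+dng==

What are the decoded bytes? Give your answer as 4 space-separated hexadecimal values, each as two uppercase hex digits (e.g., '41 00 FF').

Answer: 37 FF 9D 9E

Derivation:
After char 0 ('N'=13): chars_in_quartet=1 acc=0xD bytes_emitted=0
After char 1 ('/'=63): chars_in_quartet=2 acc=0x37F bytes_emitted=0
After char 2 ('+'=62): chars_in_quartet=3 acc=0xDFFE bytes_emitted=0
After char 3 ('d'=29): chars_in_quartet=4 acc=0x37FF9D -> emit 37 FF 9D, reset; bytes_emitted=3
After char 4 ('n'=39): chars_in_quartet=1 acc=0x27 bytes_emitted=3
After char 5 ('g'=32): chars_in_quartet=2 acc=0x9E0 bytes_emitted=3
Padding '==': partial quartet acc=0x9E0 -> emit 9E; bytes_emitted=4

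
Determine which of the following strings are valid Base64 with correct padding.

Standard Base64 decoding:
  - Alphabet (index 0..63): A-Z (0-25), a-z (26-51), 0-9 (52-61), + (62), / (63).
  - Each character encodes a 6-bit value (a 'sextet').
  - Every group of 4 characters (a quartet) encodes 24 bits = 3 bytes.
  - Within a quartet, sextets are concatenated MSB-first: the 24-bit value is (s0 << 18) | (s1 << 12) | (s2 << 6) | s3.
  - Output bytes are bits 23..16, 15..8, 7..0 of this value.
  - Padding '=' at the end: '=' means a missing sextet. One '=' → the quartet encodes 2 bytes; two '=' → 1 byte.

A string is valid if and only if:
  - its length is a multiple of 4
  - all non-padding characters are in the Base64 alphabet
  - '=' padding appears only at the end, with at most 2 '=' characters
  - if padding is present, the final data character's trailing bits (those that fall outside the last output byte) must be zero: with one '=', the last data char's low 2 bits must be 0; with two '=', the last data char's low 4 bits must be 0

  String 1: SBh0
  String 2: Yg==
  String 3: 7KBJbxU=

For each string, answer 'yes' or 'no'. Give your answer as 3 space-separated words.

String 1: 'SBh0' → valid
String 2: 'Yg==' → valid
String 3: '7KBJbxU=' → valid

Answer: yes yes yes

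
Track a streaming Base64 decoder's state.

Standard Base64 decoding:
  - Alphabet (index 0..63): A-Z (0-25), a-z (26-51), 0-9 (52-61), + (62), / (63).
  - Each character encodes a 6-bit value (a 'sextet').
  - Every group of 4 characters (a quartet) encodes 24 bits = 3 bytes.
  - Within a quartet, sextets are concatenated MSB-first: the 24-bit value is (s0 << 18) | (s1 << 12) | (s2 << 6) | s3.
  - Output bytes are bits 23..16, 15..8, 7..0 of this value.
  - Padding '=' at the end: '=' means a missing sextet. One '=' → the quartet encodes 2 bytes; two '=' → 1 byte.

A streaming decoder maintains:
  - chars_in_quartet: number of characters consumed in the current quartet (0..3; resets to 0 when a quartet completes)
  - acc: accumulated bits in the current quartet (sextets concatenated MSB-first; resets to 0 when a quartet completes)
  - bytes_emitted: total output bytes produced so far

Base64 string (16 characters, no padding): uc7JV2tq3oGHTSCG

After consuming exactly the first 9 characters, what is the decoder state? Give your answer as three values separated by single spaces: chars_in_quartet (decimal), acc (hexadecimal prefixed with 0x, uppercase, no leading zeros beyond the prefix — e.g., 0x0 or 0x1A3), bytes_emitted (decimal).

After char 0 ('u'=46): chars_in_quartet=1 acc=0x2E bytes_emitted=0
After char 1 ('c'=28): chars_in_quartet=2 acc=0xB9C bytes_emitted=0
After char 2 ('7'=59): chars_in_quartet=3 acc=0x2E73B bytes_emitted=0
After char 3 ('J'=9): chars_in_quartet=4 acc=0xB9CEC9 -> emit B9 CE C9, reset; bytes_emitted=3
After char 4 ('V'=21): chars_in_quartet=1 acc=0x15 bytes_emitted=3
After char 5 ('2'=54): chars_in_quartet=2 acc=0x576 bytes_emitted=3
After char 6 ('t'=45): chars_in_quartet=3 acc=0x15DAD bytes_emitted=3
After char 7 ('q'=42): chars_in_quartet=4 acc=0x576B6A -> emit 57 6B 6A, reset; bytes_emitted=6
After char 8 ('3'=55): chars_in_quartet=1 acc=0x37 bytes_emitted=6

Answer: 1 0x37 6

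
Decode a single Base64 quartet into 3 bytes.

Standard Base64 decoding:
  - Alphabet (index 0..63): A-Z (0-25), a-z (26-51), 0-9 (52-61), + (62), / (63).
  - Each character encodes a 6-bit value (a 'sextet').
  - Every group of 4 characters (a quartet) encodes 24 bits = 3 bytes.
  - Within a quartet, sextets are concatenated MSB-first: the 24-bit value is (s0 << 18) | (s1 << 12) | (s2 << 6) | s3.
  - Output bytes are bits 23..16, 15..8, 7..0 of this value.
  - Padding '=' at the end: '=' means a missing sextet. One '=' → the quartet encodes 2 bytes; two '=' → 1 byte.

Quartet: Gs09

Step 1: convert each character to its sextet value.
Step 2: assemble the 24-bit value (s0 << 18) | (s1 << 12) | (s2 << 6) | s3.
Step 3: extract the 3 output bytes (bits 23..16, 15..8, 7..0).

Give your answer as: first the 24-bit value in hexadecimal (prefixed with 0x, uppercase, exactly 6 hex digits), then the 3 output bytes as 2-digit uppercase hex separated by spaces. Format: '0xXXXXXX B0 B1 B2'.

Sextets: G=6, s=44, 0=52, 9=61
24-bit: (6<<18) | (44<<12) | (52<<6) | 61
      = 0x180000 | 0x02C000 | 0x000D00 | 0x00003D
      = 0x1ACD3D
Bytes: (v>>16)&0xFF=1A, (v>>8)&0xFF=CD, v&0xFF=3D

Answer: 0x1ACD3D 1A CD 3D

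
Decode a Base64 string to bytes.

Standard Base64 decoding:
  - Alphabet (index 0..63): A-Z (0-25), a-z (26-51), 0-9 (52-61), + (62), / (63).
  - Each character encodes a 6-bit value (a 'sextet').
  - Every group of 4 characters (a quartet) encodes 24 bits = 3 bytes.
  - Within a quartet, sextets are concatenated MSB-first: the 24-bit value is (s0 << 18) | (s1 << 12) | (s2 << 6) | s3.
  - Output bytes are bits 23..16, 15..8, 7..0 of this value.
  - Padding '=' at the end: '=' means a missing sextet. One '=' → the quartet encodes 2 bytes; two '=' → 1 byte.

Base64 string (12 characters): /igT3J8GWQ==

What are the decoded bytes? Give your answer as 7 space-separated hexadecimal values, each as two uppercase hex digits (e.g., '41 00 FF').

After char 0 ('/'=63): chars_in_quartet=1 acc=0x3F bytes_emitted=0
After char 1 ('i'=34): chars_in_quartet=2 acc=0xFE2 bytes_emitted=0
After char 2 ('g'=32): chars_in_quartet=3 acc=0x3F8A0 bytes_emitted=0
After char 3 ('T'=19): chars_in_quartet=4 acc=0xFE2813 -> emit FE 28 13, reset; bytes_emitted=3
After char 4 ('3'=55): chars_in_quartet=1 acc=0x37 bytes_emitted=3
After char 5 ('J'=9): chars_in_quartet=2 acc=0xDC9 bytes_emitted=3
After char 6 ('8'=60): chars_in_quartet=3 acc=0x3727C bytes_emitted=3
After char 7 ('G'=6): chars_in_quartet=4 acc=0xDC9F06 -> emit DC 9F 06, reset; bytes_emitted=6
After char 8 ('W'=22): chars_in_quartet=1 acc=0x16 bytes_emitted=6
After char 9 ('Q'=16): chars_in_quartet=2 acc=0x590 bytes_emitted=6
Padding '==': partial quartet acc=0x590 -> emit 59; bytes_emitted=7

Answer: FE 28 13 DC 9F 06 59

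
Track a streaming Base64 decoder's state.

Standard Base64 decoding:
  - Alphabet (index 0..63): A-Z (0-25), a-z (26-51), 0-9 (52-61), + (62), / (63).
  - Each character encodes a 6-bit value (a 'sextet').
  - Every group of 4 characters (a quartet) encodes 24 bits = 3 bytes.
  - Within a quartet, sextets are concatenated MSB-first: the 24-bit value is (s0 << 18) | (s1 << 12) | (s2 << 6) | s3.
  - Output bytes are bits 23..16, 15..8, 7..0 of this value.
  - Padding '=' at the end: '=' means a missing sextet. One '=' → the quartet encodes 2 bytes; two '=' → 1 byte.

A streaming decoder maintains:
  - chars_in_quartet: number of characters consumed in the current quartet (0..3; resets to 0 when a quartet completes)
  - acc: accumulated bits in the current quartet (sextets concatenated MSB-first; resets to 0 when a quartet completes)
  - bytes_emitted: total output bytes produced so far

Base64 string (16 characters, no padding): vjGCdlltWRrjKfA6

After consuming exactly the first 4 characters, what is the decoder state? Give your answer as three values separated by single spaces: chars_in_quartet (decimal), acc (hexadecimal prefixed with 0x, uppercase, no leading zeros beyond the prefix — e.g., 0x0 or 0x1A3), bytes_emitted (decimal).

After char 0 ('v'=47): chars_in_quartet=1 acc=0x2F bytes_emitted=0
After char 1 ('j'=35): chars_in_quartet=2 acc=0xBE3 bytes_emitted=0
After char 2 ('G'=6): chars_in_quartet=3 acc=0x2F8C6 bytes_emitted=0
After char 3 ('C'=2): chars_in_quartet=4 acc=0xBE3182 -> emit BE 31 82, reset; bytes_emitted=3

Answer: 0 0x0 3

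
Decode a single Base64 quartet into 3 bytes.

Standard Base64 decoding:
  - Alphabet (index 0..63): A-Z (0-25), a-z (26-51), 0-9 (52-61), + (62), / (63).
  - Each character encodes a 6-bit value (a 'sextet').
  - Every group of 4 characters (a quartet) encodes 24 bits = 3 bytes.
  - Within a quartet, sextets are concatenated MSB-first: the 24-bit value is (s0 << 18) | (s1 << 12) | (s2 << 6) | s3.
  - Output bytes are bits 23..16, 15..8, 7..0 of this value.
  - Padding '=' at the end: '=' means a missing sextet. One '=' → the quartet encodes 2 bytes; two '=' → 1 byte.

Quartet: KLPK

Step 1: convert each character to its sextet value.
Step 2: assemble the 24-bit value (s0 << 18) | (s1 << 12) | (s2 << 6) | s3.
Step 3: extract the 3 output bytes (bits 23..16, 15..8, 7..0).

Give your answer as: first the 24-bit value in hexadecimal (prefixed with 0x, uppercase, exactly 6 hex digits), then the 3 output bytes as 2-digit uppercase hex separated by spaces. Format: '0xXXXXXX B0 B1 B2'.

Answer: 0x28B3CA 28 B3 CA

Derivation:
Sextets: K=10, L=11, P=15, K=10
24-bit: (10<<18) | (11<<12) | (15<<6) | 10
      = 0x280000 | 0x00B000 | 0x0003C0 | 0x00000A
      = 0x28B3CA
Bytes: (v>>16)&0xFF=28, (v>>8)&0xFF=B3, v&0xFF=CA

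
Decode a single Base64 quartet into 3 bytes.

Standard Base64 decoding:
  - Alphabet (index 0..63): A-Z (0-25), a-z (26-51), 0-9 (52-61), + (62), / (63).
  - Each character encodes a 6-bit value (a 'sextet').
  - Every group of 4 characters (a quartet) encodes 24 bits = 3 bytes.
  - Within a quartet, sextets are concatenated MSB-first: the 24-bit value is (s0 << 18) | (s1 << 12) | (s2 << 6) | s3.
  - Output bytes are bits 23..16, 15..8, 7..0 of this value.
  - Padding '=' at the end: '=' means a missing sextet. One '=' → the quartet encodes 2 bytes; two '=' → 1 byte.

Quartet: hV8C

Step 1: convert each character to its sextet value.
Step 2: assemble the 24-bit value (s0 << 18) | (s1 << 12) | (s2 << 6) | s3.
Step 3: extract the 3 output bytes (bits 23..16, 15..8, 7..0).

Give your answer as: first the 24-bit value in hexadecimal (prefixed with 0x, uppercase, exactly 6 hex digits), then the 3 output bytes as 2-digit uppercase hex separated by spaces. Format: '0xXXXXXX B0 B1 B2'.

Sextets: h=33, V=21, 8=60, C=2
24-bit: (33<<18) | (21<<12) | (60<<6) | 2
      = 0x840000 | 0x015000 | 0x000F00 | 0x000002
      = 0x855F02
Bytes: (v>>16)&0xFF=85, (v>>8)&0xFF=5F, v&0xFF=02

Answer: 0x855F02 85 5F 02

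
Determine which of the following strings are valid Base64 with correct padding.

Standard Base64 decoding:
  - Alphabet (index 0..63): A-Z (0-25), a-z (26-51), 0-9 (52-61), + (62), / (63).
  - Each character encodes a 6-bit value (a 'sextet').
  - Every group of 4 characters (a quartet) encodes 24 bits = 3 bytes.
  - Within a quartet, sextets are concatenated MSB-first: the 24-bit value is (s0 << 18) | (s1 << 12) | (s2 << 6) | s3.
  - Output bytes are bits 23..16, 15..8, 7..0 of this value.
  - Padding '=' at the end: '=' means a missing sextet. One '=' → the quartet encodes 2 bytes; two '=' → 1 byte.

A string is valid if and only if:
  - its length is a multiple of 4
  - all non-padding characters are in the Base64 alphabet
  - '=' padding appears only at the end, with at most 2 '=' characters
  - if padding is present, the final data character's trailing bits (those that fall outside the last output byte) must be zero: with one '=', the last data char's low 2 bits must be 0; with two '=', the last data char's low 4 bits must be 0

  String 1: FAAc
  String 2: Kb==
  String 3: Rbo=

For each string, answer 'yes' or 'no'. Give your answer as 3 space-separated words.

String 1: 'FAAc' → valid
String 2: 'Kb==' → invalid (bad trailing bits)
String 3: 'Rbo=' → valid

Answer: yes no yes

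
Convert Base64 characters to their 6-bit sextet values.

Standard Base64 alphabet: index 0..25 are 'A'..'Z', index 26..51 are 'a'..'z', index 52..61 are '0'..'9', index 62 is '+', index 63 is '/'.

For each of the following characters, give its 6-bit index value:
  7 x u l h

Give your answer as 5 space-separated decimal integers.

'7': 0..9 range, 52 + ord('7') − ord('0') = 59
'x': a..z range, 26 + ord('x') − ord('a') = 49
'u': a..z range, 26 + ord('u') − ord('a') = 46
'l': a..z range, 26 + ord('l') − ord('a') = 37
'h': a..z range, 26 + ord('h') − ord('a') = 33

Answer: 59 49 46 37 33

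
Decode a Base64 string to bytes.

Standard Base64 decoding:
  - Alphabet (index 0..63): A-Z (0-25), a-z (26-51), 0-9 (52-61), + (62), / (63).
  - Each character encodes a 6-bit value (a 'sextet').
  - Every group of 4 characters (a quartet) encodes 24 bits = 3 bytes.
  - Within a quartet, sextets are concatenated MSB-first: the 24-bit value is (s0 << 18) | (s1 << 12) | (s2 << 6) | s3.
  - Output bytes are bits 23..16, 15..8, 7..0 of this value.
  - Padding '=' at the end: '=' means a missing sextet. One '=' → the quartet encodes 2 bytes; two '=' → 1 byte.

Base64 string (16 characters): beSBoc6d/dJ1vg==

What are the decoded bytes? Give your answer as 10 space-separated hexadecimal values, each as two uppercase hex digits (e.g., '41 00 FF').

After char 0 ('b'=27): chars_in_quartet=1 acc=0x1B bytes_emitted=0
After char 1 ('e'=30): chars_in_quartet=2 acc=0x6DE bytes_emitted=0
After char 2 ('S'=18): chars_in_quartet=3 acc=0x1B792 bytes_emitted=0
After char 3 ('B'=1): chars_in_quartet=4 acc=0x6DE481 -> emit 6D E4 81, reset; bytes_emitted=3
After char 4 ('o'=40): chars_in_quartet=1 acc=0x28 bytes_emitted=3
After char 5 ('c'=28): chars_in_quartet=2 acc=0xA1C bytes_emitted=3
After char 6 ('6'=58): chars_in_quartet=3 acc=0x2873A bytes_emitted=3
After char 7 ('d'=29): chars_in_quartet=4 acc=0xA1CE9D -> emit A1 CE 9D, reset; bytes_emitted=6
After char 8 ('/'=63): chars_in_quartet=1 acc=0x3F bytes_emitted=6
After char 9 ('d'=29): chars_in_quartet=2 acc=0xFDD bytes_emitted=6
After char 10 ('J'=9): chars_in_quartet=3 acc=0x3F749 bytes_emitted=6
After char 11 ('1'=53): chars_in_quartet=4 acc=0xFDD275 -> emit FD D2 75, reset; bytes_emitted=9
After char 12 ('v'=47): chars_in_quartet=1 acc=0x2F bytes_emitted=9
After char 13 ('g'=32): chars_in_quartet=2 acc=0xBE0 bytes_emitted=9
Padding '==': partial quartet acc=0xBE0 -> emit BE; bytes_emitted=10

Answer: 6D E4 81 A1 CE 9D FD D2 75 BE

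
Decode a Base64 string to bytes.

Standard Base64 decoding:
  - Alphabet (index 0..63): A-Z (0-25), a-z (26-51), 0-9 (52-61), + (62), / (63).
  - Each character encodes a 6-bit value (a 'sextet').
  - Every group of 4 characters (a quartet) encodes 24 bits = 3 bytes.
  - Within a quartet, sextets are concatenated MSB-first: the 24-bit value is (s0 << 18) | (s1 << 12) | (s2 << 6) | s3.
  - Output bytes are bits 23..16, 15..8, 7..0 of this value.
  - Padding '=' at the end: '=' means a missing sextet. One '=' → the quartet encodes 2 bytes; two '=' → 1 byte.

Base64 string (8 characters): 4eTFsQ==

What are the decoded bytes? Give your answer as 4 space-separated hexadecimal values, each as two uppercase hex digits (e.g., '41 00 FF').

Answer: E1 E4 C5 B1

Derivation:
After char 0 ('4'=56): chars_in_quartet=1 acc=0x38 bytes_emitted=0
After char 1 ('e'=30): chars_in_quartet=2 acc=0xE1E bytes_emitted=0
After char 2 ('T'=19): chars_in_quartet=3 acc=0x38793 bytes_emitted=0
After char 3 ('F'=5): chars_in_quartet=4 acc=0xE1E4C5 -> emit E1 E4 C5, reset; bytes_emitted=3
After char 4 ('s'=44): chars_in_quartet=1 acc=0x2C bytes_emitted=3
After char 5 ('Q'=16): chars_in_quartet=2 acc=0xB10 bytes_emitted=3
Padding '==': partial quartet acc=0xB10 -> emit B1; bytes_emitted=4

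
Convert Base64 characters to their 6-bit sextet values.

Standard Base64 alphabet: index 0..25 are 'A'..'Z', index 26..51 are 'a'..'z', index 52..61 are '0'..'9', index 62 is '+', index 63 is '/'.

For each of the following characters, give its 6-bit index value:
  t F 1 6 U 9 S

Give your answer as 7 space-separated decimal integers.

Answer: 45 5 53 58 20 61 18

Derivation:
't': a..z range, 26 + ord('t') − ord('a') = 45
'F': A..Z range, ord('F') − ord('A') = 5
'1': 0..9 range, 52 + ord('1') − ord('0') = 53
'6': 0..9 range, 52 + ord('6') − ord('0') = 58
'U': A..Z range, ord('U') − ord('A') = 20
'9': 0..9 range, 52 + ord('9') − ord('0') = 61
'S': A..Z range, ord('S') − ord('A') = 18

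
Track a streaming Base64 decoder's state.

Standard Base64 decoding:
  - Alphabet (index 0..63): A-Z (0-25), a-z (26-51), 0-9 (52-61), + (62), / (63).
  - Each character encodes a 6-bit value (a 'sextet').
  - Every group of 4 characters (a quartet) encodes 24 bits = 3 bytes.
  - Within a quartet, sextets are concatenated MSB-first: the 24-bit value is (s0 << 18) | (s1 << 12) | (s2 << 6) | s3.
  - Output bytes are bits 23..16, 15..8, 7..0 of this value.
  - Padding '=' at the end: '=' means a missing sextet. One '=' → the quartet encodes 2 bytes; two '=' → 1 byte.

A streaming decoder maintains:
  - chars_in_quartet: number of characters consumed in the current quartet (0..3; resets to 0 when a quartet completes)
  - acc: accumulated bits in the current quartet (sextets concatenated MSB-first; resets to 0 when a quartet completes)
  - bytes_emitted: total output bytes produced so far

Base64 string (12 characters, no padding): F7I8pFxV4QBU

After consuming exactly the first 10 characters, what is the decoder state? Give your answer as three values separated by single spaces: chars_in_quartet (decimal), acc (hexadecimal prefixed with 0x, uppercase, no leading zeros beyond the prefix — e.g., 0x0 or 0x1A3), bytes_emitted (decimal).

Answer: 2 0xE10 6

Derivation:
After char 0 ('F'=5): chars_in_quartet=1 acc=0x5 bytes_emitted=0
After char 1 ('7'=59): chars_in_quartet=2 acc=0x17B bytes_emitted=0
After char 2 ('I'=8): chars_in_quartet=3 acc=0x5EC8 bytes_emitted=0
After char 3 ('8'=60): chars_in_quartet=4 acc=0x17B23C -> emit 17 B2 3C, reset; bytes_emitted=3
After char 4 ('p'=41): chars_in_quartet=1 acc=0x29 bytes_emitted=3
After char 5 ('F'=5): chars_in_quartet=2 acc=0xA45 bytes_emitted=3
After char 6 ('x'=49): chars_in_quartet=3 acc=0x29171 bytes_emitted=3
After char 7 ('V'=21): chars_in_quartet=4 acc=0xA45C55 -> emit A4 5C 55, reset; bytes_emitted=6
After char 8 ('4'=56): chars_in_quartet=1 acc=0x38 bytes_emitted=6
After char 9 ('Q'=16): chars_in_quartet=2 acc=0xE10 bytes_emitted=6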